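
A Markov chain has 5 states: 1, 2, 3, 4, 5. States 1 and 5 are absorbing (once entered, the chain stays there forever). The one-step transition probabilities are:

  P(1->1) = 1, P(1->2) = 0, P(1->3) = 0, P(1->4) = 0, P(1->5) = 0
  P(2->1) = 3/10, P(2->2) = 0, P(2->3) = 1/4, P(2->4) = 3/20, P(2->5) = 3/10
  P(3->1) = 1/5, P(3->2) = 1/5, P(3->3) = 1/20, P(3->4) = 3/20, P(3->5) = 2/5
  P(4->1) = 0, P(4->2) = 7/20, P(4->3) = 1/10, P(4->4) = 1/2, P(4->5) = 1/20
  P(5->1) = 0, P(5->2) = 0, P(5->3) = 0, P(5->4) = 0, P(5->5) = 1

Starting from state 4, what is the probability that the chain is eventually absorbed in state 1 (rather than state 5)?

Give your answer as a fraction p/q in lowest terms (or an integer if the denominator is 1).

Let a_i = P(absorbed in 1 | start in state i).
Boundary conditions: a_1 = 1, a_5 = 0.
For each transient state i, a_i = sum_j P(i->j) * a_j:
  a_2 = 3/10*a_1 + 0*a_2 + 1/4*a_3 + 3/20*a_4 + 3/10*a_5
  a_3 = 1/5*a_1 + 1/5*a_2 + 1/20*a_3 + 3/20*a_4 + 2/5*a_5
  a_4 = 0*a_1 + 7/20*a_2 + 1/10*a_3 + 1/2*a_4 + 1/20*a_5

Substituting a_1 = 1 and a_5 = 0, rearrange to (I - Q) a = r where r[i] = P(i -> 1):
  [1, -1/4, -3/20] . (a_2, a_3, a_4) = 3/10
  [-1/5, 19/20, -3/20] . (a_2, a_3, a_4) = 1/5
  [-7/20, -1/10, 1/2] . (a_2, a_3, a_4) = 0

Solving yields:
  a_2 = 166/369
  a_3 = 541/1476
  a_4 = 191/492

Starting state is 4, so the absorption probability is a_4 = 191/492.

Answer: 191/492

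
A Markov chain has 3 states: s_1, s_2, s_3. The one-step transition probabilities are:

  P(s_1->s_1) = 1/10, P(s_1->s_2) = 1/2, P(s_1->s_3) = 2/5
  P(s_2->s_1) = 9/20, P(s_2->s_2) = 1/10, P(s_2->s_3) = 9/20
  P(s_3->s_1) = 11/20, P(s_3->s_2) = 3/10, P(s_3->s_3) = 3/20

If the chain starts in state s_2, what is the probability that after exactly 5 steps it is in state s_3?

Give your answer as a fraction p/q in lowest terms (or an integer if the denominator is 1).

Computing P^5 by repeated multiplication:
P^1 =
  s_1: [1/10, 1/2, 2/5]
  s_2: [9/20, 1/10, 9/20]
  s_3: [11/20, 3/10, 3/20]
P^2 =
  s_1: [91/200, 11/50, 13/40]
  s_2: [27/80, 37/100, 117/400]
  s_3: [109/400, 7/20, 151/400]
P^3 =
  s_1: [1293/4000, 347/1000, 1319/4000]
  s_2: [2889/8000, 587/2000, 2763/8000]
  s_3: [3139/8000, 569/2000, 517/1600]
P^4 =
  s_1: [29587/80000, 1181/4000, 26793/80000]
  s_2: [57303/160000, 12541/40000, 52533/160000]
  s_3: [55197/160000, 12863/40000, 53351/160000]
P^5 =
  s_1: [566477/1600000, 125967/400000, 105931/320000]
  s_2: [228789/640000, 247139/800000, 1067499/3200000]
  s_3: [1160323/3200000, 48749/160000, 1064697/3200000]

(P^5)[s_2 -> s_3] = 1067499/3200000

Answer: 1067499/3200000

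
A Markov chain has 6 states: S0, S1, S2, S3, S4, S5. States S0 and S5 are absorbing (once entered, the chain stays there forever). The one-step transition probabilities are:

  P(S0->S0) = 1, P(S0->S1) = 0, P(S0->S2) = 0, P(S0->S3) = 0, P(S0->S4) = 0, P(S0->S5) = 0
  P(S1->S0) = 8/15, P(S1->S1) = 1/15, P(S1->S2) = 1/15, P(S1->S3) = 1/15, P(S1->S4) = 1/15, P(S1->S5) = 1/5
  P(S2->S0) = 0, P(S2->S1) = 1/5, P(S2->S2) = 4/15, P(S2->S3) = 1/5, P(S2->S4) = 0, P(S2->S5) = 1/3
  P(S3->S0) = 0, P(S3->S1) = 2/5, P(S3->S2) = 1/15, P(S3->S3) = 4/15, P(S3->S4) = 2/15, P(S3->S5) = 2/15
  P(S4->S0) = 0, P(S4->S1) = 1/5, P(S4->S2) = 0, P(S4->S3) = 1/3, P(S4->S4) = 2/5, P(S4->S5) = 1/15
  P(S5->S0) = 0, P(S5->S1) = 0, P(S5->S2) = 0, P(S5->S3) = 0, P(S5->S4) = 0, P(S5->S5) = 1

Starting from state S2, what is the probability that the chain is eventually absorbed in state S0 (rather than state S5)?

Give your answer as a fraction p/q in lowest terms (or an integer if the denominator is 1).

Answer: 3576/11495

Derivation:
Let a_i = P(absorbed in S0 | start in state i).
Boundary conditions: a_S0 = 1, a_S5 = 0.
For each transient state i, a_i = sum_j P(i->j) * a_j:
  a_S1 = 8/15*a_S0 + 1/15*a_S1 + 1/15*a_S2 + 1/15*a_S3 + 1/15*a_S4 + 1/5*a_S5
  a_S2 = 0*a_S0 + 1/5*a_S1 + 4/15*a_S2 + 1/5*a_S3 + 0*a_S4 + 1/3*a_S5
  a_S3 = 0*a_S0 + 2/5*a_S1 + 1/15*a_S2 + 4/15*a_S3 + 2/15*a_S4 + 2/15*a_S5
  a_S4 = 0*a_S0 + 1/5*a_S1 + 0*a_S2 + 1/3*a_S3 + 2/5*a_S4 + 1/15*a_S5

Substituting a_S0 = 1 and a_S5 = 0, rearrange to (I - Q) a = r where r[i] = P(i -> S0):
  [14/15, -1/15, -1/15, -1/15] . (a_S1, a_S2, a_S3, a_S4) = 8/15
  [-1/5, 11/15, -1/5, 0] . (a_S1, a_S2, a_S3, a_S4) = 0
  [-2/5, -1/15, 11/15, -2/15] . (a_S1, a_S2, a_S3, a_S4) = 0
  [-1/5, 0, -1/3, 3/5] . (a_S1, a_S2, a_S3, a_S4) = 0

Solving yields:
  a_S1 = 7616/11495
  a_S2 = 3576/11495
  a_S3 = 5496/11495
  a_S4 = 5592/11495

Starting state is S2, so the absorption probability is a_S2 = 3576/11495.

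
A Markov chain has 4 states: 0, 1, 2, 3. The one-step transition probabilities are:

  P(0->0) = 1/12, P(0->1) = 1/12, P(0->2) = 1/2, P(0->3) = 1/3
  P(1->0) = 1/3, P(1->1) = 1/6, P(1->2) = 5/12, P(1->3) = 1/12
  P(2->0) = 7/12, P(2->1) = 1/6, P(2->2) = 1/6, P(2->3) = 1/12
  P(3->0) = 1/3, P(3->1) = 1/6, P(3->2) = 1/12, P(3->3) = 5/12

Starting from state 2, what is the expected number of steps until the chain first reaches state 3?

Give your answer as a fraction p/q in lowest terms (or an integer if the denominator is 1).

Answer: 852/149

Derivation:
Let h_i = expected steps to first reach 3 from state i.
Boundary: h_3 = 0.
First-step equations for the other states:
  h_0 = 1 + 1/12*h_0 + 1/12*h_1 + 1/2*h_2 + 1/3*h_3
  h_1 = 1 + 1/3*h_0 + 1/6*h_1 + 5/12*h_2 + 1/12*h_3
  h_2 = 1 + 7/12*h_0 + 1/6*h_1 + 1/6*h_2 + 1/12*h_3

Substituting h_3 = 0 and rearranging gives the linear system (I - Q) h = 1:
  [11/12, -1/12, -1/2] . (h_0, h_1, h_2) = 1
  [-1/3, 5/6, -5/12] . (h_0, h_1, h_2) = 1
  [-7/12, -1/6, 5/6] . (h_0, h_1, h_2) = 1

Solving yields:
  h_0 = 708/149
  h_1 = 888/149
  h_2 = 852/149

Starting state is 2, so the expected hitting time is h_2 = 852/149.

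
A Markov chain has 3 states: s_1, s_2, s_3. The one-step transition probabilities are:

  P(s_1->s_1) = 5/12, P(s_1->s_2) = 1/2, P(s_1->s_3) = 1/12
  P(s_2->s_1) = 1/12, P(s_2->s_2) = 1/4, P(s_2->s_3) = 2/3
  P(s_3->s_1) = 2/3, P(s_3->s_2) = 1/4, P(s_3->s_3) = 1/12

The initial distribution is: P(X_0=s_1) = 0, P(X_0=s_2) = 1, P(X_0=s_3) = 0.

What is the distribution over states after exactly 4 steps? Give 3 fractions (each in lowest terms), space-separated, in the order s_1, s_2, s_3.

Answer: 811/2304 797/2304 29/96

Derivation:
Propagating the distribution step by step (d_{t+1} = d_t * P):
d_0 = (s_1=0, s_2=1, s_3=0)
  d_1[s_1] = 0*5/12 + 1*1/12 + 0*2/3 = 1/12
  d_1[s_2] = 0*1/2 + 1*1/4 + 0*1/4 = 1/4
  d_1[s_3] = 0*1/12 + 1*2/3 + 0*1/12 = 2/3
d_1 = (s_1=1/12, s_2=1/4, s_3=2/3)
  d_2[s_1] = 1/12*5/12 + 1/4*1/12 + 2/3*2/3 = 1/2
  d_2[s_2] = 1/12*1/2 + 1/4*1/4 + 2/3*1/4 = 13/48
  d_2[s_3] = 1/12*1/12 + 1/4*2/3 + 2/3*1/12 = 11/48
d_2 = (s_1=1/2, s_2=13/48, s_3=11/48)
  d_3[s_1] = 1/2*5/12 + 13/48*1/12 + 11/48*2/3 = 221/576
  d_3[s_2] = 1/2*1/2 + 13/48*1/4 + 11/48*1/4 = 3/8
  d_3[s_3] = 1/2*1/12 + 13/48*2/3 + 11/48*1/12 = 139/576
d_3 = (s_1=221/576, s_2=3/8, s_3=139/576)
  d_4[s_1] = 221/576*5/12 + 3/8*1/12 + 139/576*2/3 = 811/2304
  d_4[s_2] = 221/576*1/2 + 3/8*1/4 + 139/576*1/4 = 797/2304
  d_4[s_3] = 221/576*1/12 + 3/8*2/3 + 139/576*1/12 = 29/96
d_4 = (s_1=811/2304, s_2=797/2304, s_3=29/96)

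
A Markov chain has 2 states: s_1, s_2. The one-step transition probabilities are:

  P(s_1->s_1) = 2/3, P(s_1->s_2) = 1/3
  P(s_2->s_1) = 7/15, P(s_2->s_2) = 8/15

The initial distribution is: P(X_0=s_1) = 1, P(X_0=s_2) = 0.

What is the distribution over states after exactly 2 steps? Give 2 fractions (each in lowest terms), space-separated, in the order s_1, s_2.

Answer: 3/5 2/5

Derivation:
Propagating the distribution step by step (d_{t+1} = d_t * P):
d_0 = (s_1=1, s_2=0)
  d_1[s_1] = 1*2/3 + 0*7/15 = 2/3
  d_1[s_2] = 1*1/3 + 0*8/15 = 1/3
d_1 = (s_1=2/3, s_2=1/3)
  d_2[s_1] = 2/3*2/3 + 1/3*7/15 = 3/5
  d_2[s_2] = 2/3*1/3 + 1/3*8/15 = 2/5
d_2 = (s_1=3/5, s_2=2/5)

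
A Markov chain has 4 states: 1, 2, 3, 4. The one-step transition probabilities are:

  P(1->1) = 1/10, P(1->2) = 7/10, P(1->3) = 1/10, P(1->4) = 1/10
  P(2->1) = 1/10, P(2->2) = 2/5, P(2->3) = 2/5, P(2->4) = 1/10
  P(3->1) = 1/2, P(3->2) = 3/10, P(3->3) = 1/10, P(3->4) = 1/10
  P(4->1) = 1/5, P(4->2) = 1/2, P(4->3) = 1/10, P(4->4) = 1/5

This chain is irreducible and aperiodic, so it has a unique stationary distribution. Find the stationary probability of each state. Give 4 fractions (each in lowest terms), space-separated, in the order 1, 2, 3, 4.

Answer: 131/639 287/639 50/213 1/9

Derivation:
The stationary distribution satisfies pi = pi * P, i.e.:
  pi_1 = 1/10*pi_1 + 1/10*pi_2 + 1/2*pi_3 + 1/5*pi_4
  pi_2 = 7/10*pi_1 + 2/5*pi_2 + 3/10*pi_3 + 1/2*pi_4
  pi_3 = 1/10*pi_1 + 2/5*pi_2 + 1/10*pi_3 + 1/10*pi_4
  pi_4 = 1/10*pi_1 + 1/10*pi_2 + 1/10*pi_3 + 1/5*pi_4
with normalization: pi_1 + pi_2 + pi_3 + pi_4 = 1.

Using the first 3 balance equations plus normalization, the linear system A*pi = b is:
  [-9/10, 1/10, 1/2, 1/5] . pi = 0
  [7/10, -3/5, 3/10, 1/2] . pi = 0
  [1/10, 2/5, -9/10, 1/10] . pi = 0
  [1, 1, 1, 1] . pi = 1

Solving yields:
  pi_1 = 131/639
  pi_2 = 287/639
  pi_3 = 50/213
  pi_4 = 1/9

Verification (pi * P):
  131/639*1/10 + 287/639*1/10 + 50/213*1/2 + 1/9*1/5 = 131/639 = pi_1  (ok)
  131/639*7/10 + 287/639*2/5 + 50/213*3/10 + 1/9*1/2 = 287/639 = pi_2  (ok)
  131/639*1/10 + 287/639*2/5 + 50/213*1/10 + 1/9*1/10 = 50/213 = pi_3  (ok)
  131/639*1/10 + 287/639*1/10 + 50/213*1/10 + 1/9*1/5 = 1/9 = pi_4  (ok)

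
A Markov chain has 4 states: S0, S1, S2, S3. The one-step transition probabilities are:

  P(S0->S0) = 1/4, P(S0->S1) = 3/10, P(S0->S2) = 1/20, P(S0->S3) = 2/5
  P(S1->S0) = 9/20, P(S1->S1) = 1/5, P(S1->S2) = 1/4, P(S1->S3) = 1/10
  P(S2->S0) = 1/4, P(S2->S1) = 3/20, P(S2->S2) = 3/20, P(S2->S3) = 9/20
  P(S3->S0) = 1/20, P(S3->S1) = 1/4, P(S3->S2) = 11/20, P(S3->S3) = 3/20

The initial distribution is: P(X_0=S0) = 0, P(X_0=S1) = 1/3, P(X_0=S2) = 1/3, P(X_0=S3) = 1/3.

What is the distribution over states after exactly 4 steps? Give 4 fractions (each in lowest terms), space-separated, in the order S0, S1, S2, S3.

Answer: 603/2500 35791/160000 61867/240000 133117/480000

Derivation:
Propagating the distribution step by step (d_{t+1} = d_t * P):
d_0 = (S0=0, S1=1/3, S2=1/3, S3=1/3)
  d_1[S0] = 0*1/4 + 1/3*9/20 + 1/3*1/4 + 1/3*1/20 = 1/4
  d_1[S1] = 0*3/10 + 1/3*1/5 + 1/3*3/20 + 1/3*1/4 = 1/5
  d_1[S2] = 0*1/20 + 1/3*1/4 + 1/3*3/20 + 1/3*11/20 = 19/60
  d_1[S3] = 0*2/5 + 1/3*1/10 + 1/3*9/20 + 1/3*3/20 = 7/30
d_1 = (S0=1/4, S1=1/5, S2=19/60, S3=7/30)
  d_2[S0] = 1/4*1/4 + 1/5*9/20 + 19/60*1/4 + 7/30*1/20 = 73/300
  d_2[S1] = 1/4*3/10 + 1/5*1/5 + 19/60*3/20 + 7/30*1/4 = 53/240
  d_2[S2] = 1/4*1/20 + 1/5*1/4 + 19/60*3/20 + 7/30*11/20 = 143/600
  d_2[S3] = 1/4*2/5 + 1/5*1/10 + 19/60*9/20 + 7/30*3/20 = 119/400
d_2 = (S0=73/300, S1=53/240, S2=143/600, S3=119/400)
  d_3[S0] = 73/300*1/4 + 53/240*9/20 + 143/600*1/4 + 119/400*1/20 = 88/375
  d_3[S1] = 73/300*3/10 + 53/240*1/5 + 143/600*3/20 + 119/400*1/4 = 1091/4800
  d_3[S2] = 73/300*1/20 + 53/240*1/4 + 143/600*3/20 + 119/400*11/20 = 1067/4000
  d_3[S3] = 73/300*2/5 + 53/240*1/10 + 143/600*9/20 + 119/400*3/20 = 6511/24000
d_3 = (S0=88/375, S1=1091/4800, S2=1067/4000, S3=6511/24000)
  d_4[S0] = 88/375*1/4 + 1091/4800*9/20 + 1067/4000*1/4 + 6511/24000*1/20 = 603/2500
  d_4[S1] = 88/375*3/10 + 1091/4800*1/5 + 1067/4000*3/20 + 6511/24000*1/4 = 35791/160000
  d_4[S2] = 88/375*1/20 + 1091/4800*1/4 + 1067/4000*3/20 + 6511/24000*11/20 = 61867/240000
  d_4[S3] = 88/375*2/5 + 1091/4800*1/10 + 1067/4000*9/20 + 6511/24000*3/20 = 133117/480000
d_4 = (S0=603/2500, S1=35791/160000, S2=61867/240000, S3=133117/480000)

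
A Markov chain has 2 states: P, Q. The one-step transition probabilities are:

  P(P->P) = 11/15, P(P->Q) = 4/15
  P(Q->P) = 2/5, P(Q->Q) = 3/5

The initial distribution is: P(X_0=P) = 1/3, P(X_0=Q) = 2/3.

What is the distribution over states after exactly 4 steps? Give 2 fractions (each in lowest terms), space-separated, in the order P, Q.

Answer: 145/243 98/243

Derivation:
Propagating the distribution step by step (d_{t+1} = d_t * P):
d_0 = (P=1/3, Q=2/3)
  d_1[P] = 1/3*11/15 + 2/3*2/5 = 23/45
  d_1[Q] = 1/3*4/15 + 2/3*3/5 = 22/45
d_1 = (P=23/45, Q=22/45)
  d_2[P] = 23/45*11/15 + 22/45*2/5 = 77/135
  d_2[Q] = 23/45*4/15 + 22/45*3/5 = 58/135
d_2 = (P=77/135, Q=58/135)
  d_3[P] = 77/135*11/15 + 58/135*2/5 = 239/405
  d_3[Q] = 77/135*4/15 + 58/135*3/5 = 166/405
d_3 = (P=239/405, Q=166/405)
  d_4[P] = 239/405*11/15 + 166/405*2/5 = 145/243
  d_4[Q] = 239/405*4/15 + 166/405*3/5 = 98/243
d_4 = (P=145/243, Q=98/243)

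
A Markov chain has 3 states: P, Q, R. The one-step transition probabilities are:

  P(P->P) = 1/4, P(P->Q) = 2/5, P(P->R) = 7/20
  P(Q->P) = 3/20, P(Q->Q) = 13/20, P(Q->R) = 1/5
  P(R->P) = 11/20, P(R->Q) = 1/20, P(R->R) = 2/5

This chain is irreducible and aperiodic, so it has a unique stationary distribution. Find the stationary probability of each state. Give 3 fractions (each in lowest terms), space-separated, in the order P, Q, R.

Answer: 10/33 103/264 27/88

Derivation:
The stationary distribution satisfies pi = pi * P, i.e.:
  pi_P = 1/4*pi_P + 3/20*pi_Q + 11/20*pi_R
  pi_Q = 2/5*pi_P + 13/20*pi_Q + 1/20*pi_R
  pi_R = 7/20*pi_P + 1/5*pi_Q + 2/5*pi_R
with normalization: pi_P + pi_Q + pi_R = 1.

Using the first 2 balance equations plus normalization, the linear system A*pi = b is:
  [-3/4, 3/20, 11/20] . pi = 0
  [2/5, -7/20, 1/20] . pi = 0
  [1, 1, 1] . pi = 1

Solving yields:
  pi_P = 10/33
  pi_Q = 103/264
  pi_R = 27/88

Verification (pi * P):
  10/33*1/4 + 103/264*3/20 + 27/88*11/20 = 10/33 = pi_P  (ok)
  10/33*2/5 + 103/264*13/20 + 27/88*1/20 = 103/264 = pi_Q  (ok)
  10/33*7/20 + 103/264*1/5 + 27/88*2/5 = 27/88 = pi_R  (ok)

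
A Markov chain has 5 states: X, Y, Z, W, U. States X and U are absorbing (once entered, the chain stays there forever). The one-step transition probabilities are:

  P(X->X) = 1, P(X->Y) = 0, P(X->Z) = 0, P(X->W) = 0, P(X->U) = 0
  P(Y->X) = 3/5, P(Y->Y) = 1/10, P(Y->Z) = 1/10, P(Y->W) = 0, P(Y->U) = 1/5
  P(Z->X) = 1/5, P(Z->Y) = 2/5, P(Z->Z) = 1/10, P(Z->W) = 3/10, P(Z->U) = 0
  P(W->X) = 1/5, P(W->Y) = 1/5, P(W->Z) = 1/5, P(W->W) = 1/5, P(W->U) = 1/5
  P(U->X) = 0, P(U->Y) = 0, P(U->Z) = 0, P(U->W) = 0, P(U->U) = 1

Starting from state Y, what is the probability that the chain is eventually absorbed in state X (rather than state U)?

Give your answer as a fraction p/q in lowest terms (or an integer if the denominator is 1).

Answer: 209/278

Derivation:
Let a_i = P(absorbed in X | start in state i).
Boundary conditions: a_X = 1, a_U = 0.
For each transient state i, a_i = sum_j P(i->j) * a_j:
  a_Y = 3/5*a_X + 1/10*a_Y + 1/10*a_Z + 0*a_W + 1/5*a_U
  a_Z = 1/5*a_X + 2/5*a_Y + 1/10*a_Z + 3/10*a_W + 0*a_U
  a_W = 1/5*a_X + 1/5*a_Y + 1/5*a_Z + 1/5*a_W + 1/5*a_U

Substituting a_X = 1 and a_U = 0, rearrange to (I - Q) a = r where r[i] = P(i -> X):
  [9/10, -1/10, 0] . (a_Y, a_Z, a_W) = 3/5
  [-2/5, 9/10, -3/10] . (a_Y, a_Z, a_W) = 1/5
  [-1/5, -1/5, 4/5] . (a_Y, a_Z, a_W) = 1/5

Solving yields:
  a_Y = 209/278
  a_Z = 213/278
  a_W = 175/278

Starting state is Y, so the absorption probability is a_Y = 209/278.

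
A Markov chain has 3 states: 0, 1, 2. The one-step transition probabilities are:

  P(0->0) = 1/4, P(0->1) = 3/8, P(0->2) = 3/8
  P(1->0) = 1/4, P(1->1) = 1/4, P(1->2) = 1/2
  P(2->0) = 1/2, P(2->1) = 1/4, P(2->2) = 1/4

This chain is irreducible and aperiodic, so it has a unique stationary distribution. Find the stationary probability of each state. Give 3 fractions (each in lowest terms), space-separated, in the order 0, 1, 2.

The stationary distribution satisfies pi = pi * P, i.e.:
  pi_0 = 1/4*pi_0 + 1/4*pi_1 + 1/2*pi_2
  pi_1 = 3/8*pi_0 + 1/4*pi_1 + 1/4*pi_2
  pi_2 = 3/8*pi_0 + 1/2*pi_1 + 1/4*pi_2
with normalization: pi_0 + pi_1 + pi_2 = 1.

Using the first 2 balance equations plus normalization, the linear system A*pi = b is:
  [-3/4, 1/4, 1/2] . pi = 0
  [3/8, -3/4, 1/4] . pi = 0
  [1, 1, 1] . pi = 1

Solving yields:
  pi_0 = 14/41
  pi_1 = 12/41
  pi_2 = 15/41

Verification (pi * P):
  14/41*1/4 + 12/41*1/4 + 15/41*1/2 = 14/41 = pi_0  (ok)
  14/41*3/8 + 12/41*1/4 + 15/41*1/4 = 12/41 = pi_1  (ok)
  14/41*3/8 + 12/41*1/2 + 15/41*1/4 = 15/41 = pi_2  (ok)

Answer: 14/41 12/41 15/41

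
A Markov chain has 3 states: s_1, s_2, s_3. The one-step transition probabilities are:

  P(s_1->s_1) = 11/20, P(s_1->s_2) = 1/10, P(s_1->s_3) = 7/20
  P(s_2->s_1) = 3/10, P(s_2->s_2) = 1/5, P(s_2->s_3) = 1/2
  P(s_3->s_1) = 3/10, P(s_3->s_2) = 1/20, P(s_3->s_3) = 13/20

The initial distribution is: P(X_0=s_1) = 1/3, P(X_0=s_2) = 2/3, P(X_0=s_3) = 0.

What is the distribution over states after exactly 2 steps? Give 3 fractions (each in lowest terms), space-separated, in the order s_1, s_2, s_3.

Propagating the distribution step by step (d_{t+1} = d_t * P):
d_0 = (s_1=1/3, s_2=2/3, s_3=0)
  d_1[s_1] = 1/3*11/20 + 2/3*3/10 + 0*3/10 = 23/60
  d_1[s_2] = 1/3*1/10 + 2/3*1/5 + 0*1/20 = 1/6
  d_1[s_3] = 1/3*7/20 + 2/3*1/2 + 0*13/20 = 9/20
d_1 = (s_1=23/60, s_2=1/6, s_3=9/20)
  d_2[s_1] = 23/60*11/20 + 1/6*3/10 + 9/20*3/10 = 19/48
  d_2[s_2] = 23/60*1/10 + 1/6*1/5 + 9/20*1/20 = 113/1200
  d_2[s_3] = 23/60*7/20 + 1/6*1/2 + 9/20*13/20 = 51/100
d_2 = (s_1=19/48, s_2=113/1200, s_3=51/100)

Answer: 19/48 113/1200 51/100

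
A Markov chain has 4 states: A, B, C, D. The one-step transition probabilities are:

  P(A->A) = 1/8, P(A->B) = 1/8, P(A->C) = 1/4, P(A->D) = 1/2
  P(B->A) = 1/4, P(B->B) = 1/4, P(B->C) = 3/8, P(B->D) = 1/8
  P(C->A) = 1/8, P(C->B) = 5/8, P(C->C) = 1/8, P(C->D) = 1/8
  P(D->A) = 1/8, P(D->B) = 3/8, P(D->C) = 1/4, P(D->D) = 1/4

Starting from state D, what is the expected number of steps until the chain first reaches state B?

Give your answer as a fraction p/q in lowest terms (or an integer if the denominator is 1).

Answer: 288/115

Derivation:
Let h_i = expected steps to first reach B from state i.
Boundary: h_B = 0.
First-step equations for the other states:
  h_A = 1 + 1/8*h_A + 1/8*h_B + 1/4*h_C + 1/2*h_D
  h_C = 1 + 1/8*h_A + 5/8*h_B + 1/8*h_C + 1/8*h_D
  h_D = 1 + 1/8*h_A + 3/8*h_B + 1/4*h_C + 1/4*h_D

Substituting h_B = 0 and rearranging gives the linear system (I - Q) h = 1:
  [7/8, -1/4, -1/2] . (h_A, h_C, h_D) = 1
  [-1/8, 7/8, -1/8] . (h_A, h_C, h_D) = 1
  [-1/8, -1/4, 3/4] . (h_A, h_C, h_D) = 1

Solving yields:
  h_A = 72/23
  h_C = 224/115
  h_D = 288/115

Starting state is D, so the expected hitting time is h_D = 288/115.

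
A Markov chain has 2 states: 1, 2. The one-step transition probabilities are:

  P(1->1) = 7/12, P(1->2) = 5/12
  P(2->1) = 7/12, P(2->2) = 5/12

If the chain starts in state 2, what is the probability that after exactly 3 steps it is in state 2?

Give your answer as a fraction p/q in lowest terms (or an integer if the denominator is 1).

Answer: 5/12

Derivation:
Computing P^3 by repeated multiplication:
P^1 =
  1: [7/12, 5/12]
  2: [7/12, 5/12]
P^2 =
  1: [7/12, 5/12]
  2: [7/12, 5/12]
P^3 =
  1: [7/12, 5/12]
  2: [7/12, 5/12]

(P^3)[2 -> 2] = 5/12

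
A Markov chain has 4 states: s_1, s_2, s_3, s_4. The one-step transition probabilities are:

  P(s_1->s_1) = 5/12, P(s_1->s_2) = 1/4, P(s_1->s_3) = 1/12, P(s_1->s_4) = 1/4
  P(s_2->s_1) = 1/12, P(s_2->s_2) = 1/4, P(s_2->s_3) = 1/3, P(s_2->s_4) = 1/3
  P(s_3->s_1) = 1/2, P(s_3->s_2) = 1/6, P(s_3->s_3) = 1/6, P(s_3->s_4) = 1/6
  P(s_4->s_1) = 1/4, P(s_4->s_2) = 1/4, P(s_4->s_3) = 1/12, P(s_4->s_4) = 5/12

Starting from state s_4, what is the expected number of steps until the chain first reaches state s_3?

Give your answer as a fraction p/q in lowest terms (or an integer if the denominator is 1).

Answer: 48/7

Derivation:
Let h_i = expected steps to first reach s_3 from state i.
Boundary: h_s_3 = 0.
First-step equations for the other states:
  h_s_1 = 1 + 5/12*h_s_1 + 1/4*h_s_2 + 1/12*h_s_3 + 1/4*h_s_4
  h_s_2 = 1 + 1/12*h_s_1 + 1/4*h_s_2 + 1/3*h_s_3 + 1/3*h_s_4
  h_s_4 = 1 + 1/4*h_s_1 + 1/4*h_s_2 + 1/12*h_s_3 + 5/12*h_s_4

Substituting h_s_3 = 0 and rearranging gives the linear system (I - Q) h = 1:
  [7/12, -1/4, -1/4] . (h_s_1, h_s_2, h_s_4) = 1
  [-1/12, 3/4, -1/3] . (h_s_1, h_s_2, h_s_4) = 1
  [-1/4, -1/4, 7/12] . (h_s_1, h_s_2, h_s_4) = 1

Solving yields:
  h_s_1 = 48/7
  h_s_2 = 36/7
  h_s_4 = 48/7

Starting state is s_4, so the expected hitting time is h_s_4 = 48/7.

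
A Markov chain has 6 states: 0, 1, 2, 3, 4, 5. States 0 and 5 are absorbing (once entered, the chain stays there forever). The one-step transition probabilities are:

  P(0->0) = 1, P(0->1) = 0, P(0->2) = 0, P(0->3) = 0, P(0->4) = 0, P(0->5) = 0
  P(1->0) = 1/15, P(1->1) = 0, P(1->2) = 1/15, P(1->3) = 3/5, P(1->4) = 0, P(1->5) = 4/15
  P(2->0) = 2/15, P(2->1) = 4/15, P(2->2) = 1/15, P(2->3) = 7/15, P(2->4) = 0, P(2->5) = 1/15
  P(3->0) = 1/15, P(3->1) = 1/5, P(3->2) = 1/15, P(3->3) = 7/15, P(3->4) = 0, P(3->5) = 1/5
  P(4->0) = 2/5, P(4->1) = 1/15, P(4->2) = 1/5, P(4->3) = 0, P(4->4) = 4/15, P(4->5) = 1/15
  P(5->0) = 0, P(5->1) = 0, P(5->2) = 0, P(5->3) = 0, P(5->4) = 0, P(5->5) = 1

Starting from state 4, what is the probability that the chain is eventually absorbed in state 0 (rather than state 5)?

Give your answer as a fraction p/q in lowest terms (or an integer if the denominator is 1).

Let a_i = P(absorbed in 0 | start in state i).
Boundary conditions: a_0 = 1, a_5 = 0.
For each transient state i, a_i = sum_j P(i->j) * a_j:
  a_1 = 1/15*a_0 + 0*a_1 + 1/15*a_2 + 3/5*a_3 + 0*a_4 + 4/15*a_5
  a_2 = 2/15*a_0 + 4/15*a_1 + 1/15*a_2 + 7/15*a_3 + 0*a_4 + 1/15*a_5
  a_3 = 1/15*a_0 + 1/5*a_1 + 1/15*a_2 + 7/15*a_3 + 0*a_4 + 1/5*a_5
  a_4 = 2/5*a_0 + 1/15*a_1 + 1/5*a_2 + 0*a_3 + 4/15*a_4 + 1/15*a_5

Substituting a_0 = 1 and a_5 = 0, rearrange to (I - Q) a = r where r[i] = P(i -> 0):
  [1, -1/15, -3/5, 0] . (a_1, a_2, a_3, a_4) = 1/15
  [-4/15, 14/15, -7/15, 0] . (a_1, a_2, a_3, a_4) = 2/15
  [-1/5, -1/15, 8/15, 0] . (a_1, a_2, a_3, a_4) = 1/15
  [-1/15, -1/5, 0, 11/15] . (a_1, a_2, a_3, a_4) = 2/5

Solving yields:
  a_1 = 68/277
  a_2 = 95/277
  a_3 = 72/277
  a_4 = 2015/3047

Starting state is 4, so the absorption probability is a_4 = 2015/3047.

Answer: 2015/3047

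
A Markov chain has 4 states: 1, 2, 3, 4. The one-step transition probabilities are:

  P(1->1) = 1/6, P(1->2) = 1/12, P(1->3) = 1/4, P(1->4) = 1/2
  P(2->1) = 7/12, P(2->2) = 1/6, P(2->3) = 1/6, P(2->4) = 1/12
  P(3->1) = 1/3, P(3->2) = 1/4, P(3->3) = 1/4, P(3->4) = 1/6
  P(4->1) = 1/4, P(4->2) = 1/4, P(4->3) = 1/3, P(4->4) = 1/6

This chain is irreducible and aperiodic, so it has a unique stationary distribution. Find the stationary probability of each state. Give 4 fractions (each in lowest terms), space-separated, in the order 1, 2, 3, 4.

Answer: 709/2310 212/1155 197/770 293/1155

Derivation:
The stationary distribution satisfies pi = pi * P, i.e.:
  pi_1 = 1/6*pi_1 + 7/12*pi_2 + 1/3*pi_3 + 1/4*pi_4
  pi_2 = 1/12*pi_1 + 1/6*pi_2 + 1/4*pi_3 + 1/4*pi_4
  pi_3 = 1/4*pi_1 + 1/6*pi_2 + 1/4*pi_3 + 1/3*pi_4
  pi_4 = 1/2*pi_1 + 1/12*pi_2 + 1/6*pi_3 + 1/6*pi_4
with normalization: pi_1 + pi_2 + pi_3 + pi_4 = 1.

Using the first 3 balance equations plus normalization, the linear system A*pi = b is:
  [-5/6, 7/12, 1/3, 1/4] . pi = 0
  [1/12, -5/6, 1/4, 1/4] . pi = 0
  [1/4, 1/6, -3/4, 1/3] . pi = 0
  [1, 1, 1, 1] . pi = 1

Solving yields:
  pi_1 = 709/2310
  pi_2 = 212/1155
  pi_3 = 197/770
  pi_4 = 293/1155

Verification (pi * P):
  709/2310*1/6 + 212/1155*7/12 + 197/770*1/3 + 293/1155*1/4 = 709/2310 = pi_1  (ok)
  709/2310*1/12 + 212/1155*1/6 + 197/770*1/4 + 293/1155*1/4 = 212/1155 = pi_2  (ok)
  709/2310*1/4 + 212/1155*1/6 + 197/770*1/4 + 293/1155*1/3 = 197/770 = pi_3  (ok)
  709/2310*1/2 + 212/1155*1/12 + 197/770*1/6 + 293/1155*1/6 = 293/1155 = pi_4  (ok)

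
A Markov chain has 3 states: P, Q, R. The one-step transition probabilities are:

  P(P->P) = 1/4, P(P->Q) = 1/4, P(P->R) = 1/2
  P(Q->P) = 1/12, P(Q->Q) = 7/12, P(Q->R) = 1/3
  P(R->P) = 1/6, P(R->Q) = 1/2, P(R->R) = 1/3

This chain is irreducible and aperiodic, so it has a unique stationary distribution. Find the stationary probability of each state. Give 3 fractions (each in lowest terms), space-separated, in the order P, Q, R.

The stationary distribution satisfies pi = pi * P, i.e.:
  pi_P = 1/4*pi_P + 1/12*pi_Q + 1/6*pi_R
  pi_Q = 1/4*pi_P + 7/12*pi_Q + 1/2*pi_R
  pi_R = 1/2*pi_P + 1/3*pi_Q + 1/3*pi_R
with normalization: pi_P + pi_Q + pi_R = 1.

Using the first 2 balance equations plus normalization, the linear system A*pi = b is:
  [-3/4, 1/12, 1/6] . pi = 0
  [1/4, -5/12, 1/2] . pi = 0
  [1, 1, 1] . pi = 1

Solving yields:
  pi_P = 8/59
  pi_Q = 30/59
  pi_R = 21/59

Verification (pi * P):
  8/59*1/4 + 30/59*1/12 + 21/59*1/6 = 8/59 = pi_P  (ok)
  8/59*1/4 + 30/59*7/12 + 21/59*1/2 = 30/59 = pi_Q  (ok)
  8/59*1/2 + 30/59*1/3 + 21/59*1/3 = 21/59 = pi_R  (ok)

Answer: 8/59 30/59 21/59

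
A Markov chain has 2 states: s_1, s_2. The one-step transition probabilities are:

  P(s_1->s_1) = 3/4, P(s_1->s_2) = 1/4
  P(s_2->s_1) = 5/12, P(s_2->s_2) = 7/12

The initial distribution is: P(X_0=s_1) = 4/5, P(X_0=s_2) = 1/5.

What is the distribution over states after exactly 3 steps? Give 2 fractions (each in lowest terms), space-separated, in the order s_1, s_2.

Answer: 341/540 199/540

Derivation:
Propagating the distribution step by step (d_{t+1} = d_t * P):
d_0 = (s_1=4/5, s_2=1/5)
  d_1[s_1] = 4/5*3/4 + 1/5*5/12 = 41/60
  d_1[s_2] = 4/5*1/4 + 1/5*7/12 = 19/60
d_1 = (s_1=41/60, s_2=19/60)
  d_2[s_1] = 41/60*3/4 + 19/60*5/12 = 29/45
  d_2[s_2] = 41/60*1/4 + 19/60*7/12 = 16/45
d_2 = (s_1=29/45, s_2=16/45)
  d_3[s_1] = 29/45*3/4 + 16/45*5/12 = 341/540
  d_3[s_2] = 29/45*1/4 + 16/45*7/12 = 199/540
d_3 = (s_1=341/540, s_2=199/540)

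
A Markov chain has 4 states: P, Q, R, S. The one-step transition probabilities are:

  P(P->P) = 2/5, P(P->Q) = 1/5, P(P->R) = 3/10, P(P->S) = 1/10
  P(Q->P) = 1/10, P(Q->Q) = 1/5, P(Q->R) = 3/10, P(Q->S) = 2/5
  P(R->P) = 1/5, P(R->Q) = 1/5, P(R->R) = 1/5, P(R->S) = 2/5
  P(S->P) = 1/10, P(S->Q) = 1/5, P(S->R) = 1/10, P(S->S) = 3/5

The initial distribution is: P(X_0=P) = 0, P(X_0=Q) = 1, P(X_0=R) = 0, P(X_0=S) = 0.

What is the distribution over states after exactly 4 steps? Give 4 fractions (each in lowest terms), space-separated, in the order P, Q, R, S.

Answer: 423/2500 1/5 77/400 4383/10000

Derivation:
Propagating the distribution step by step (d_{t+1} = d_t * P):
d_0 = (P=0, Q=1, R=0, S=0)
  d_1[P] = 0*2/5 + 1*1/10 + 0*1/5 + 0*1/10 = 1/10
  d_1[Q] = 0*1/5 + 1*1/5 + 0*1/5 + 0*1/5 = 1/5
  d_1[R] = 0*3/10 + 1*3/10 + 0*1/5 + 0*1/10 = 3/10
  d_1[S] = 0*1/10 + 1*2/5 + 0*2/5 + 0*3/5 = 2/5
d_1 = (P=1/10, Q=1/5, R=3/10, S=2/5)
  d_2[P] = 1/10*2/5 + 1/5*1/10 + 3/10*1/5 + 2/5*1/10 = 4/25
  d_2[Q] = 1/10*1/5 + 1/5*1/5 + 3/10*1/5 + 2/5*1/5 = 1/5
  d_2[R] = 1/10*3/10 + 1/5*3/10 + 3/10*1/5 + 2/5*1/10 = 19/100
  d_2[S] = 1/10*1/10 + 1/5*2/5 + 3/10*2/5 + 2/5*3/5 = 9/20
d_2 = (P=4/25, Q=1/5, R=19/100, S=9/20)
  d_3[P] = 4/25*2/5 + 1/5*1/10 + 19/100*1/5 + 9/20*1/10 = 167/1000
  d_3[Q] = 4/25*1/5 + 1/5*1/5 + 19/100*1/5 + 9/20*1/5 = 1/5
  d_3[R] = 4/25*3/10 + 1/5*3/10 + 19/100*1/5 + 9/20*1/10 = 191/1000
  d_3[S] = 4/25*1/10 + 1/5*2/5 + 19/100*2/5 + 9/20*3/5 = 221/500
d_3 = (P=167/1000, Q=1/5, R=191/1000, S=221/500)
  d_4[P] = 167/1000*2/5 + 1/5*1/10 + 191/1000*1/5 + 221/500*1/10 = 423/2500
  d_4[Q] = 167/1000*1/5 + 1/5*1/5 + 191/1000*1/5 + 221/500*1/5 = 1/5
  d_4[R] = 167/1000*3/10 + 1/5*3/10 + 191/1000*1/5 + 221/500*1/10 = 77/400
  d_4[S] = 167/1000*1/10 + 1/5*2/5 + 191/1000*2/5 + 221/500*3/5 = 4383/10000
d_4 = (P=423/2500, Q=1/5, R=77/400, S=4383/10000)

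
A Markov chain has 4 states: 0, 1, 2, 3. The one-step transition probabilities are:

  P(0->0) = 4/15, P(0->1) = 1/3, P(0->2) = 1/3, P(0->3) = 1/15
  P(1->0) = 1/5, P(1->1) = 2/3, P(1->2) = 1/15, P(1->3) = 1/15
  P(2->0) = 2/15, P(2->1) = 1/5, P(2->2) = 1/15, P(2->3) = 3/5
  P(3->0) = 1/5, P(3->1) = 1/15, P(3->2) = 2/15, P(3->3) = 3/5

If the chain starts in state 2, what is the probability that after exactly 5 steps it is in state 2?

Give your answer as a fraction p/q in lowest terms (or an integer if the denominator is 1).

Computing P^5 by repeated multiplication:
P^1 =
  0: [4/15, 1/3, 1/3, 1/15]
  1: [1/5, 2/3, 1/15, 1/15]
  2: [2/15, 1/5, 1/15, 3/5]
  3: [1/5, 1/15, 2/15, 3/5]
P^2 =
  0: [44/225, 86/225, 32/225, 7/25]
  1: [47/225, 119/225, 28/225, 31/225]
  2: [46/225, 52/225, 32/225, 19/45]
  3: [46/225, 8/45, 4/25, 103/225]
P^3 =
  0: [229/1125, 413/1125, 464/3375, 197/675]
  1: [694/3375, 308/675, 148/1125, 697/3375]
  2: [689/3375, 941/3375, 56/375, 1241/3375]
  3: [137/675, 841/3375, 512/3375, 1337/3375]
P^4 =
  0: [10348/50625, 18202/50625, 7108/50625, 1663/5625]
  1: [83/405, 20899/50625, 6848/50625, 12503/50625]
  2: [2062/10125, 15608/50625, 7372/50625, 3467/10125]
  3: [10298/50625, 14708/50625, 92/625, 18167/50625]
P^5 =
  0: [383/1875, 90017/253125, 106984/759375, 9089/30375]
  1: [155402/759375, 293912/759375, 34876/253125, 205433/759375]
  2: [154813/759375, 247081/759375, 1456/10125, 248281/759375]
  3: [154721/759375, 239093/759375, 109984/759375, 255577/759375]

(P^5)[2 -> 2] = 1456/10125

Answer: 1456/10125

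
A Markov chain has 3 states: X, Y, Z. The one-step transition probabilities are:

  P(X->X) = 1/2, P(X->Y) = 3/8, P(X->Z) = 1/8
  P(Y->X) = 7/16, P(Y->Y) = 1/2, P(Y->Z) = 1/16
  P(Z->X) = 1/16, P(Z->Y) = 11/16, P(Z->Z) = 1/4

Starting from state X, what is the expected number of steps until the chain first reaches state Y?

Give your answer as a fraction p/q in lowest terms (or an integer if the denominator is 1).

Let h_i = expected steps to first reach Y from state i.
Boundary: h_Y = 0.
First-step equations for the other states:
  h_X = 1 + 1/2*h_X + 3/8*h_Y + 1/8*h_Z
  h_Z = 1 + 1/16*h_X + 11/16*h_Y + 1/4*h_Z

Substituting h_Y = 0 and rearranging gives the linear system (I - Q) h = 1:
  [1/2, -1/8] . (h_X, h_Z) = 1
  [-1/16, 3/4] . (h_X, h_Z) = 1

Solving yields:
  h_X = 112/47
  h_Z = 72/47

Starting state is X, so the expected hitting time is h_X = 112/47.

Answer: 112/47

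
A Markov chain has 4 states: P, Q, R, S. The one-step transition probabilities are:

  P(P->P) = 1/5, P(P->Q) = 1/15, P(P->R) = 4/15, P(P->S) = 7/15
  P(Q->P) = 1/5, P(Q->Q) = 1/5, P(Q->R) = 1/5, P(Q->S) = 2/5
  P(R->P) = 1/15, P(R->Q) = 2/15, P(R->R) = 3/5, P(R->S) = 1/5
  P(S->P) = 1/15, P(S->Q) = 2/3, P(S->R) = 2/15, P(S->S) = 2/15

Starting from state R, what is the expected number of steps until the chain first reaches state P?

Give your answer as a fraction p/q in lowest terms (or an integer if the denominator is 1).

Answer: 125/13

Derivation:
Let h_i = expected steps to first reach P from state i.
Boundary: h_P = 0.
First-step equations for the other states:
  h_Q = 1 + 1/5*h_P + 1/5*h_Q + 1/5*h_R + 2/5*h_S
  h_R = 1 + 1/15*h_P + 2/15*h_Q + 3/5*h_R + 1/5*h_S
  h_S = 1 + 1/15*h_P + 2/3*h_Q + 2/15*h_R + 2/15*h_S

Substituting h_P = 0 and rearranging gives the linear system (I - Q) h = 1:
  [4/5, -1/5, -2/5] . (h_Q, h_R, h_S) = 1
  [-2/15, 2/5, -1/5] . (h_Q, h_R, h_S) = 1
  [-2/3, -2/15, 13/15] . (h_Q, h_R, h_S) = 1

Solving yields:
  h_Q = 105/13
  h_R = 125/13
  h_S = 115/13

Starting state is R, so the expected hitting time is h_R = 125/13.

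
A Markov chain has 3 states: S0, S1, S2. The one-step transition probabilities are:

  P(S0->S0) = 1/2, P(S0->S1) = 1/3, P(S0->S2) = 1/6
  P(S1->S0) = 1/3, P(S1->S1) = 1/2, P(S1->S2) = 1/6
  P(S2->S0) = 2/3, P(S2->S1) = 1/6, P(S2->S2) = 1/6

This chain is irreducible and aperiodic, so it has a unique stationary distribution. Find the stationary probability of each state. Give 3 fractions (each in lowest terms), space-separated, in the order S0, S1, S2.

The stationary distribution satisfies pi = pi * P, i.e.:
  pi_S0 = 1/2*pi_S0 + 1/3*pi_S1 + 2/3*pi_S2
  pi_S1 = 1/3*pi_S0 + 1/2*pi_S1 + 1/6*pi_S2
  pi_S2 = 1/6*pi_S0 + 1/6*pi_S1 + 1/6*pi_S2
with normalization: pi_S0 + pi_S1 + pi_S2 = 1.

Using the first 2 balance equations plus normalization, the linear system A*pi = b is:
  [-1/2, 1/3, 2/3] . pi = 0
  [1/3, -1/2, 1/6] . pi = 0
  [1, 1, 1] . pi = 1

Solving yields:
  pi_S0 = 7/15
  pi_S1 = 11/30
  pi_S2 = 1/6

Verification (pi * P):
  7/15*1/2 + 11/30*1/3 + 1/6*2/3 = 7/15 = pi_S0  (ok)
  7/15*1/3 + 11/30*1/2 + 1/6*1/6 = 11/30 = pi_S1  (ok)
  7/15*1/6 + 11/30*1/6 + 1/6*1/6 = 1/6 = pi_S2  (ok)

Answer: 7/15 11/30 1/6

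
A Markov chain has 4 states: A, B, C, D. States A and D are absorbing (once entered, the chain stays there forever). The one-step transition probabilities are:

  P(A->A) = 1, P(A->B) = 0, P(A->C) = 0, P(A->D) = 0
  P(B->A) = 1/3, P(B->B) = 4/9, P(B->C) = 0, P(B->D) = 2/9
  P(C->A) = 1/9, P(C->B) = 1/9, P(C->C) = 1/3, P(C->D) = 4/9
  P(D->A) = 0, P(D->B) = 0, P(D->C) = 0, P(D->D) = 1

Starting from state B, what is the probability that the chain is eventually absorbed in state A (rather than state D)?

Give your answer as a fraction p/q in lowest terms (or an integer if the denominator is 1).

Let a_i = P(absorbed in A | start in state i).
Boundary conditions: a_A = 1, a_D = 0.
For each transient state i, a_i = sum_j P(i->j) * a_j:
  a_B = 1/3*a_A + 4/9*a_B + 0*a_C + 2/9*a_D
  a_C = 1/9*a_A + 1/9*a_B + 1/3*a_C + 4/9*a_D

Substituting a_A = 1 and a_D = 0, rearrange to (I - Q) a = r where r[i] = P(i -> A):
  [5/9, 0] . (a_B, a_C) = 1/3
  [-1/9, 2/3] . (a_B, a_C) = 1/9

Solving yields:
  a_B = 3/5
  a_C = 4/15

Starting state is B, so the absorption probability is a_B = 3/5.

Answer: 3/5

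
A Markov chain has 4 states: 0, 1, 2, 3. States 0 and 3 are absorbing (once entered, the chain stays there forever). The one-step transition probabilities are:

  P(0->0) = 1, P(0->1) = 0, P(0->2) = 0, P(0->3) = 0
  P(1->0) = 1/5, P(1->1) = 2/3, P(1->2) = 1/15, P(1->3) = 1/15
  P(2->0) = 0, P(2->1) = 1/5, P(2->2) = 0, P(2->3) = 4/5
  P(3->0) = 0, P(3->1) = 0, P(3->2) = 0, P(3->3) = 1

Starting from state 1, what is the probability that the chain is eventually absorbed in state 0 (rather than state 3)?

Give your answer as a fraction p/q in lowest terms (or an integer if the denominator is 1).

Let a_i = P(absorbed in 0 | start in state i).
Boundary conditions: a_0 = 1, a_3 = 0.
For each transient state i, a_i = sum_j P(i->j) * a_j:
  a_1 = 1/5*a_0 + 2/3*a_1 + 1/15*a_2 + 1/15*a_3
  a_2 = 0*a_0 + 1/5*a_1 + 0*a_2 + 4/5*a_3

Substituting a_0 = 1 and a_3 = 0, rearrange to (I - Q) a = r where r[i] = P(i -> 0):
  [1/3, -1/15] . (a_1, a_2) = 1/5
  [-1/5, 1] . (a_1, a_2) = 0

Solving yields:
  a_1 = 5/8
  a_2 = 1/8

Starting state is 1, so the absorption probability is a_1 = 5/8.

Answer: 5/8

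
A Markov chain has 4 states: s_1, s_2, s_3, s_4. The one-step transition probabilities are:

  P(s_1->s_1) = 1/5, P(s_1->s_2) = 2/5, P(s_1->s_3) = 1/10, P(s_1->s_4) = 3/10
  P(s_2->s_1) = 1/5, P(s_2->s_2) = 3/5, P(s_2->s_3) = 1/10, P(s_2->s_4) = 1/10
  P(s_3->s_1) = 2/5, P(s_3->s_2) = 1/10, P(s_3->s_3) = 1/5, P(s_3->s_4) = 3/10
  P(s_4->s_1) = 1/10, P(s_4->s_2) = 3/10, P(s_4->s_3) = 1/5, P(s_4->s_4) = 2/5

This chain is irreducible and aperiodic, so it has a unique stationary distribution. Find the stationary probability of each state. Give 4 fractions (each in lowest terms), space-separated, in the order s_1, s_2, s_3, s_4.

Answer: 127/624 87/208 43/312 25/104

Derivation:
The stationary distribution satisfies pi = pi * P, i.e.:
  pi_s_1 = 1/5*pi_s_1 + 1/5*pi_s_2 + 2/5*pi_s_3 + 1/10*pi_s_4
  pi_s_2 = 2/5*pi_s_1 + 3/5*pi_s_2 + 1/10*pi_s_3 + 3/10*pi_s_4
  pi_s_3 = 1/10*pi_s_1 + 1/10*pi_s_2 + 1/5*pi_s_3 + 1/5*pi_s_4
  pi_s_4 = 3/10*pi_s_1 + 1/10*pi_s_2 + 3/10*pi_s_3 + 2/5*pi_s_4
with normalization: pi_s_1 + pi_s_2 + pi_s_3 + pi_s_4 = 1.

Using the first 3 balance equations plus normalization, the linear system A*pi = b is:
  [-4/5, 1/5, 2/5, 1/10] . pi = 0
  [2/5, -2/5, 1/10, 3/10] . pi = 0
  [1/10, 1/10, -4/5, 1/5] . pi = 0
  [1, 1, 1, 1] . pi = 1

Solving yields:
  pi_s_1 = 127/624
  pi_s_2 = 87/208
  pi_s_3 = 43/312
  pi_s_4 = 25/104

Verification (pi * P):
  127/624*1/5 + 87/208*1/5 + 43/312*2/5 + 25/104*1/10 = 127/624 = pi_s_1  (ok)
  127/624*2/5 + 87/208*3/5 + 43/312*1/10 + 25/104*3/10 = 87/208 = pi_s_2  (ok)
  127/624*1/10 + 87/208*1/10 + 43/312*1/5 + 25/104*1/5 = 43/312 = pi_s_3  (ok)
  127/624*3/10 + 87/208*1/10 + 43/312*3/10 + 25/104*2/5 = 25/104 = pi_s_4  (ok)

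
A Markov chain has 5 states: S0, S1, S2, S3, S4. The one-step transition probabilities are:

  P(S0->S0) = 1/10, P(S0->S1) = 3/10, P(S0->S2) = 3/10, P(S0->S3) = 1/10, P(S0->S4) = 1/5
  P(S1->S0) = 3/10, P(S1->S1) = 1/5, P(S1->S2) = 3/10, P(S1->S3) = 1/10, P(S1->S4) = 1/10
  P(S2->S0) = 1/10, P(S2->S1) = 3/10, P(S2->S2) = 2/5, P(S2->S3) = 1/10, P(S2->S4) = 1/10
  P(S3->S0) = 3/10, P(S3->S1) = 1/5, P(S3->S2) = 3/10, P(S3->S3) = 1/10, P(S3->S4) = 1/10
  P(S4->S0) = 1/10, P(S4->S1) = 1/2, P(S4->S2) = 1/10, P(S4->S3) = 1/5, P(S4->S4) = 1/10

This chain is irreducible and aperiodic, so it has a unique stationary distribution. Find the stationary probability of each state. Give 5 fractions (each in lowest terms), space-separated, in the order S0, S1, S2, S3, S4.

The stationary distribution satisfies pi = pi * P, i.e.:
  pi_S0 = 1/10*pi_S0 + 3/10*pi_S1 + 1/10*pi_S2 + 3/10*pi_S3 + 1/10*pi_S4
  pi_S1 = 3/10*pi_S0 + 1/5*pi_S1 + 3/10*pi_S2 + 1/5*pi_S3 + 1/2*pi_S4
  pi_S2 = 3/10*pi_S0 + 3/10*pi_S1 + 2/5*pi_S2 + 3/10*pi_S3 + 1/10*pi_S4
  pi_S3 = 1/10*pi_S0 + 1/10*pi_S1 + 1/10*pi_S2 + 1/10*pi_S3 + 1/5*pi_S4
  pi_S4 = 1/5*pi_S0 + 1/10*pi_S1 + 1/10*pi_S2 + 1/10*pi_S3 + 1/10*pi_S4
with normalization: pi_S0 + pi_S1 + pi_S2 + pi_S3 + pi_S4 = 1.

Using the first 4 balance equations plus normalization, the linear system A*pi = b is:
  [-9/10, 3/10, 1/10, 3/10, 1/10] . pi = 0
  [3/10, -4/5, 3/10, 1/5, 1/2] . pi = 0
  [3/10, 3/10, -3/5, 3/10, 1/10] . pi = 0
  [1/10, 1/10, 1/10, -9/10, 1/5] . pi = 0
  [1, 1, 1, 1, 1] . pi = 1

Solving yields:
  pi_S0 = 98/547
  pi_S1 = 3107/10940
  pi_S2 = 168/547
  pi_S3 = 1223/10940
  pi_S4 = 129/1094

Verification (pi * P):
  98/547*1/10 + 3107/10940*3/10 + 168/547*1/10 + 1223/10940*3/10 + 129/1094*1/10 = 98/547 = pi_S0  (ok)
  98/547*3/10 + 3107/10940*1/5 + 168/547*3/10 + 1223/10940*1/5 + 129/1094*1/2 = 3107/10940 = pi_S1  (ok)
  98/547*3/10 + 3107/10940*3/10 + 168/547*2/5 + 1223/10940*3/10 + 129/1094*1/10 = 168/547 = pi_S2  (ok)
  98/547*1/10 + 3107/10940*1/10 + 168/547*1/10 + 1223/10940*1/10 + 129/1094*1/5 = 1223/10940 = pi_S3  (ok)
  98/547*1/5 + 3107/10940*1/10 + 168/547*1/10 + 1223/10940*1/10 + 129/1094*1/10 = 129/1094 = pi_S4  (ok)

Answer: 98/547 3107/10940 168/547 1223/10940 129/1094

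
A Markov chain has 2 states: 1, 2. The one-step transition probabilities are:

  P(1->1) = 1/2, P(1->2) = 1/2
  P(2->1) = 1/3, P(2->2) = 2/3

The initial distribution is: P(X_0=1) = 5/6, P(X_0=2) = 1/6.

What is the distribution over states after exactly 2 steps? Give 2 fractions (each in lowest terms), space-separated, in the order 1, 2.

Propagating the distribution step by step (d_{t+1} = d_t * P):
d_0 = (1=5/6, 2=1/6)
  d_1[1] = 5/6*1/2 + 1/6*1/3 = 17/36
  d_1[2] = 5/6*1/2 + 1/6*2/3 = 19/36
d_1 = (1=17/36, 2=19/36)
  d_2[1] = 17/36*1/2 + 19/36*1/3 = 89/216
  d_2[2] = 17/36*1/2 + 19/36*2/3 = 127/216
d_2 = (1=89/216, 2=127/216)

Answer: 89/216 127/216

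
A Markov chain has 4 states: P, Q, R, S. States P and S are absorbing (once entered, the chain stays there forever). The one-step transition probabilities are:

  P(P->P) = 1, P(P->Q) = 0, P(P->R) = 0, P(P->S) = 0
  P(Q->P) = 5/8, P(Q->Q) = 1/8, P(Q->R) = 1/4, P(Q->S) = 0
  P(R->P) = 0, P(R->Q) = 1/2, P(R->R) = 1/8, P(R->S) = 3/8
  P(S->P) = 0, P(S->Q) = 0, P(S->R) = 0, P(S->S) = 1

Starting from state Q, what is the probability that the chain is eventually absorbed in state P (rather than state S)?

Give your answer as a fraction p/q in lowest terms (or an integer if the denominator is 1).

Answer: 35/41

Derivation:
Let a_i = P(absorbed in P | start in state i).
Boundary conditions: a_P = 1, a_S = 0.
For each transient state i, a_i = sum_j P(i->j) * a_j:
  a_Q = 5/8*a_P + 1/8*a_Q + 1/4*a_R + 0*a_S
  a_R = 0*a_P + 1/2*a_Q + 1/8*a_R + 3/8*a_S

Substituting a_P = 1 and a_S = 0, rearrange to (I - Q) a = r where r[i] = P(i -> P):
  [7/8, -1/4] . (a_Q, a_R) = 5/8
  [-1/2, 7/8] . (a_Q, a_R) = 0

Solving yields:
  a_Q = 35/41
  a_R = 20/41

Starting state is Q, so the absorption probability is a_Q = 35/41.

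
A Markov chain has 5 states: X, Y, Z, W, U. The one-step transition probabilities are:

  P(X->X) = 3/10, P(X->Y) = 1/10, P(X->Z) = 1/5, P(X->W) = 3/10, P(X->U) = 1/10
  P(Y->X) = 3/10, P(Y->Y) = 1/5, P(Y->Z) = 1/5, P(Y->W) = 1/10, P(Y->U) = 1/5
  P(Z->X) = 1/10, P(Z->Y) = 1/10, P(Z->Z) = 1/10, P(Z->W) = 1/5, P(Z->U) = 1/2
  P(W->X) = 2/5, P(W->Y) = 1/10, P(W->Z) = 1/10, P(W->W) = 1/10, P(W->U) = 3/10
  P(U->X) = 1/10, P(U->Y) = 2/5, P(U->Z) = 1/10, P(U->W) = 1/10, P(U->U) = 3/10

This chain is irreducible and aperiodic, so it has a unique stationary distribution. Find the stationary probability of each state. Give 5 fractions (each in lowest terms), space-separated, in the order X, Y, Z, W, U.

The stationary distribution satisfies pi = pi * P, i.e.:
  pi_X = 3/10*pi_X + 3/10*pi_Y + 1/10*pi_Z + 2/5*pi_W + 1/10*pi_U
  pi_Y = 1/10*pi_X + 1/5*pi_Y + 1/10*pi_Z + 1/10*pi_W + 2/5*pi_U
  pi_Z = 1/5*pi_X + 1/5*pi_Y + 1/10*pi_Z + 1/10*pi_W + 1/10*pi_U
  pi_W = 3/10*pi_X + 1/10*pi_Y + 1/5*pi_Z + 1/10*pi_W + 1/10*pi_U
  pi_U = 1/10*pi_X + 1/5*pi_Y + 1/2*pi_Z + 3/10*pi_W + 3/10*pi_U
with normalization: pi_X + pi_Y + pi_Z + pi_W + pi_U = 1.

Using the first 4 balance equations plus normalization, the linear system A*pi = b is:
  [-7/10, 3/10, 1/10, 2/5, 1/10] . pi = 0
  [1/10, -4/5, 1/10, 1/10, 2/5] . pi = 0
  [1/5, 1/5, -9/10, 1/10, 1/10] . pi = 0
  [3/10, 1/10, 1/5, -9/10, 1/10] . pi = 0
  [1, 1, 1, 1, 1] . pi = 1

Solving yields:
  pi_X = 2324/9885
  pi_Y = 1961/9885
  pi_Z = 1417/9885
  pi_W = 319/1977
  pi_U = 2588/9885

Verification (pi * P):
  2324/9885*3/10 + 1961/9885*3/10 + 1417/9885*1/10 + 319/1977*2/5 + 2588/9885*1/10 = 2324/9885 = pi_X  (ok)
  2324/9885*1/10 + 1961/9885*1/5 + 1417/9885*1/10 + 319/1977*1/10 + 2588/9885*2/5 = 1961/9885 = pi_Y  (ok)
  2324/9885*1/5 + 1961/9885*1/5 + 1417/9885*1/10 + 319/1977*1/10 + 2588/9885*1/10 = 1417/9885 = pi_Z  (ok)
  2324/9885*3/10 + 1961/9885*1/10 + 1417/9885*1/5 + 319/1977*1/10 + 2588/9885*1/10 = 319/1977 = pi_W  (ok)
  2324/9885*1/10 + 1961/9885*1/5 + 1417/9885*1/2 + 319/1977*3/10 + 2588/9885*3/10 = 2588/9885 = pi_U  (ok)

Answer: 2324/9885 1961/9885 1417/9885 319/1977 2588/9885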